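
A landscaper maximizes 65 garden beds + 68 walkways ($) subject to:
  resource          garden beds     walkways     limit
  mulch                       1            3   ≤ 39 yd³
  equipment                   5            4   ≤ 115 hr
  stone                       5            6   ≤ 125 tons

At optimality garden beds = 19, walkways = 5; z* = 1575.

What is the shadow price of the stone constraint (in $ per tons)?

At the optimum: mulch uses 34 of 39 (slack = 5); equipment uses 115 of 115 (binding); stone uses 125 of 125 (binding).
By complementary slackness, y = 0 for the non-binding constraint.
Dual feasibility on the basic columns requires 5·y_equipment + 5·y_stone = 65, 4·y_equipment + 6·y_stone = 68.
→ y_equipment = 5 and y_stone = 8.
Shadow price of stone = 8.

8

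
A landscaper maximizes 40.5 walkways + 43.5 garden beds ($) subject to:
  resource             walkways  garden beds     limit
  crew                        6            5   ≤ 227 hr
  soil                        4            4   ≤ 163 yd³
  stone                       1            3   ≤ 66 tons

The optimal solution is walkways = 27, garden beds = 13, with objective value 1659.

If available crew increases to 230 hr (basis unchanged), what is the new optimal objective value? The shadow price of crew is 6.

1677

Δb = 3, so new z* = 1659 + (6)·(3) = 1659 + 18 = 1677.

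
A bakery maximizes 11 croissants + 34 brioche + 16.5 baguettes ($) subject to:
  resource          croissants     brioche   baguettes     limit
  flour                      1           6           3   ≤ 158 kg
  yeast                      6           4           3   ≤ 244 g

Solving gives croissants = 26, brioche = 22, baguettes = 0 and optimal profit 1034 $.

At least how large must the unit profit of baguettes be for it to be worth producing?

18

Check each constraint at x*: flour 158/158 (tight); yeast 244/244 (tight).
From A_Bᵀ y = c: 1·y_flour + 6·y_yeast = 11; 6·y_flour + 4·y_yeast = 34.
→ y_flour = 5 and y_yeast = 1.
baguettes enters the basis when its profit ≥ yᵀa₃ = 5·3 + 1·3 = 18.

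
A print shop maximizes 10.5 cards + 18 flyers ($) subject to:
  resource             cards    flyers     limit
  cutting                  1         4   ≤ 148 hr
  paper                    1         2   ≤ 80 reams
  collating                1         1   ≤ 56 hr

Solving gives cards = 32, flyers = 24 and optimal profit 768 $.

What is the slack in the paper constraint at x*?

paper used = 1·32 + 2·24 = 80; slack = 80 − 80 = 0.

0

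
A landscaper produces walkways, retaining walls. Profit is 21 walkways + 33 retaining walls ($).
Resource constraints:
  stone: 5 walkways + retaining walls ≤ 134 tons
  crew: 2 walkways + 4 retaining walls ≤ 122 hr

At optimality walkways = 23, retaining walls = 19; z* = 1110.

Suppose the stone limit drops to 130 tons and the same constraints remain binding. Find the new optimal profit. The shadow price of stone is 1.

1106

Δb = -4, so new z* = 1110 + (1)·(-4) = 1110 − 4 = 1106.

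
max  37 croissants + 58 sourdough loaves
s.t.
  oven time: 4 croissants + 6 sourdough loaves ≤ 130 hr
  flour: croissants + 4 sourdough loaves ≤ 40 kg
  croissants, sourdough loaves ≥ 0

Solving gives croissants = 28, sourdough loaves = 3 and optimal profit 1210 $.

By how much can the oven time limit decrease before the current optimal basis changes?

Binding constraints: oven time, flour. The basis is B = [[4,6],[1,4]] with det 10.
Per unit decrease in oven time, x* moves by d = (-0.4, 0.1).
The basis stays optimal until croissants reaches 0; allowable decrease = 70 hr.

70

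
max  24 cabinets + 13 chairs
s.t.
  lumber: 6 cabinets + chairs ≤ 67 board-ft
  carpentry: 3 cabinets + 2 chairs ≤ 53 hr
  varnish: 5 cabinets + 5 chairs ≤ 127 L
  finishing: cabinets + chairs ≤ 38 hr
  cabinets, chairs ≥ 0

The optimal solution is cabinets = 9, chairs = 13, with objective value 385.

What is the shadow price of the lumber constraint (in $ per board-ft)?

1

Binding: lumber and carpentry. Non-binding: varnish (17 unused), finishing (16 unused).
Since varnish, finishing are not tight, their duals are 0.
From A_Bᵀ y = c: 6·y_lumber + 3·y_carpentry = 24; 1·y_lumber + 2·y_carpentry = 13.
→ y_lumber = 1 and y_carpentry = 6.
Shadow price of lumber = 1.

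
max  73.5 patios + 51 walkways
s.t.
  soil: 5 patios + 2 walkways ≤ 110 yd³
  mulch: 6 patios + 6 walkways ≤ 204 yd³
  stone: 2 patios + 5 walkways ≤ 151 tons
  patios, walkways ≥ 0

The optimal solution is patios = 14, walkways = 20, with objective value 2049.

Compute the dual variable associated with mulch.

At the optimum: soil uses 110 of 110 (binding); mulch uses 204 of 204 (binding); stone uses 128 of 151 (slack = 23).
Slack constraints have shadow price 0 (complementary slackness).
Dual feasibility on the basic columns requires 5·y_soil + 6·y_mulch = 73.5, 2·y_soil + 6·y_mulch = 51.
→ y_soil = 7.5 and y_mulch = 6.
Shadow price of mulch = 6.

6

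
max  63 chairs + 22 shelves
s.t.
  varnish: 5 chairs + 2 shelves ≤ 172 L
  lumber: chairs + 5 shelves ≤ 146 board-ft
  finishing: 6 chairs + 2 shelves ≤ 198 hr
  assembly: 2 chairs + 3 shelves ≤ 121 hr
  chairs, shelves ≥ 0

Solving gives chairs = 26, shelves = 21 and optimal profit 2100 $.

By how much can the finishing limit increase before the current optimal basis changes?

Binding constraints: varnish, finishing. The basis is B = [[5,2],[6,2]] with det -2.
Per unit increase in finishing, x* moves by d = (1, -2.5).
The basis stays optimal until shelves reaches 0; allowable increase = 8.4 hr.

8.4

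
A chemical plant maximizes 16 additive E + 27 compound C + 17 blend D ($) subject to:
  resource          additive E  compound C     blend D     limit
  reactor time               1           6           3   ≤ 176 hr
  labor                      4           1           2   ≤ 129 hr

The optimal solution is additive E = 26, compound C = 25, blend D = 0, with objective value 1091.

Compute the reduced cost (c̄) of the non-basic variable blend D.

-1

Both reactor time and labor are binding at x*.
From A_Bᵀ y = c: 1·y_reactor time + 4·y_labor = 16; 6·y_reactor time + 1·y_labor = 27.
→ y_reactor time = 4 and y_labor = 3.
Reduced cost of blend D: c₃ − yᵀa₃ = 17 − (4·3 + 3·2) = 17 − 18 = -1.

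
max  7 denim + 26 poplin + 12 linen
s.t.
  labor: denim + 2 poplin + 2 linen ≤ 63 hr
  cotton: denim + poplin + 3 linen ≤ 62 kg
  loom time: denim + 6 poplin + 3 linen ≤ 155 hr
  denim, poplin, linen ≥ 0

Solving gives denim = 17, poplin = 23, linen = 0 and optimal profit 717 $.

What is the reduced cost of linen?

-5

Binding: labor and loom time. Non-binding: cotton (22 unused).
Slack constraints have shadow price 0 (complementary slackness).
From A_Bᵀ y = c: 1·y_labor + 1·y_loom time = 7; 2·y_labor + 6·y_loom time = 26.
→ y_labor = 4 and y_loom time = 3.
Reduced cost of linen: c₃ − yᵀa₃ = 12 − (4·2 + 3·3) = 12 − 17 = -5.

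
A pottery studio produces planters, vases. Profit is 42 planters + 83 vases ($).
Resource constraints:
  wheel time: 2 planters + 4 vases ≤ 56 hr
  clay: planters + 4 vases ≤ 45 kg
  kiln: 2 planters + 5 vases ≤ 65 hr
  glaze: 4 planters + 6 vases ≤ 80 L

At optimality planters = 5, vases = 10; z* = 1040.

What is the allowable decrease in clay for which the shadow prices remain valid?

25

Binding constraints: clay, glaze. The basis is B = [[1,4],[4,6]] with det -10.
Per unit decrease in clay, x* moves by d = (0.6, -0.4).
The basis stays optimal until vases reaches 0; allowable decrease = 25 kg.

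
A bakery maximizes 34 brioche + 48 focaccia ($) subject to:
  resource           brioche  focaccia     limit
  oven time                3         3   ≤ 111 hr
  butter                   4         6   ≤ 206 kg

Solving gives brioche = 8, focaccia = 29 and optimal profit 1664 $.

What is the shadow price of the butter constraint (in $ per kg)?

At the optimum: oven time uses 111 of 111 (binding); butter uses 206 of 206 (binding).
From A_Bᵀ y = c: 3·y_oven time + 4·y_butter = 34; 3·y_oven time + 6·y_butter = 48.
Solving: y_oven time = 2, y_butter = 7.
Shadow price of butter = 7.

7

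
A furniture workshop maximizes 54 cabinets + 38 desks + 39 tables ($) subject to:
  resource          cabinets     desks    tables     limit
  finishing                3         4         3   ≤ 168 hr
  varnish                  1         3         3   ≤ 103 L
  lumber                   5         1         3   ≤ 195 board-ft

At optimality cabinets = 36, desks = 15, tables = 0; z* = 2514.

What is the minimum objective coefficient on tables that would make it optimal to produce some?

42

Binding: finishing and lumber. Non-binding: varnish (22 unused).
Slack constraints have shadow price 0 (complementary slackness).
Dual feasibility on the basic columns requires 3·y_finishing + 5·y_lumber = 54, 4·y_finishing + 1·y_lumber = 38.
Solving: y_finishing = 8, y_lumber = 6.
tables enters the basis when its profit ≥ yᵀa₃ = 8·3 + 6·3 = 42.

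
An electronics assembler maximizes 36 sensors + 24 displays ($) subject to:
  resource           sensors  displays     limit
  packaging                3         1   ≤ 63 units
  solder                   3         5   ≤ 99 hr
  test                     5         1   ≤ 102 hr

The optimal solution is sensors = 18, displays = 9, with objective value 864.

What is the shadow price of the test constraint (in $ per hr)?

0

Binding: packaging and solder. Non-binding: test (3 unused).
Since test is not tight, its dual is 0.
The binding rows give the dual system: 3·y_packaging + 3·y_solder = 36 and 1·y_packaging + 5·y_solder = 24.
Solving: y_packaging = 9, y_solder = 3.
Shadow price of test = 0.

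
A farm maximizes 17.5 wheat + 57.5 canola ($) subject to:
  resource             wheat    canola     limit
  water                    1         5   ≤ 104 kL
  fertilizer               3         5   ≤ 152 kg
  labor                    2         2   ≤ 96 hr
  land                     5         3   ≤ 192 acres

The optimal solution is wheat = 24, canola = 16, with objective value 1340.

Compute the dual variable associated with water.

Binding: water and fertilizer. Non-binding: labor (16 unused), land (24 unused).
Slack constraints have shadow price 0 (complementary slackness).
Dual feasibility on the basic columns requires 1·y_water + 3·y_fertilizer = 17.5, 5·y_water + 5·y_fertilizer = 57.5.
This yields shadow prices y_water = 8.5, y_fertilizer = 3.
Shadow price of water = 8.5.

8.5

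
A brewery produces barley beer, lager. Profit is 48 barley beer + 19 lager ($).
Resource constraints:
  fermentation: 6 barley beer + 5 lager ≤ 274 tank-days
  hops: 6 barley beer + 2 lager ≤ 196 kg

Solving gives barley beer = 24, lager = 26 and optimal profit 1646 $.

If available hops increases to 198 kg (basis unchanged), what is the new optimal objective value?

At the optimum: fermentation uses 274 of 274 (binding); hops uses 196 of 196 (binding).
The binding rows give the dual system: 6·y_fermentation + 6·y_hops = 48 and 5·y_fermentation + 2·y_hops = 19.
→ y_fermentation = 1 and y_hops = 7.
Δz = y_hops·Δb = 7 × (2) = 14, so new z* = 1646 + 14 = 1660.

1660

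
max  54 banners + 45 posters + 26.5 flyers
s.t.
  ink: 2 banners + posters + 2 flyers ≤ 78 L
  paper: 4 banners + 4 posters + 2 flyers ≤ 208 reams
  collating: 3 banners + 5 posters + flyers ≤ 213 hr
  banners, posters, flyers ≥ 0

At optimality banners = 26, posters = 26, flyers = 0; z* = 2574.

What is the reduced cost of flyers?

At the optimum: ink uses 78 of 78 (binding); paper uses 208 of 208 (binding); collating uses 208 of 213 (slack = 5).
Since collating is not tight, its dual is 0.
The binding rows give the dual system: 2·y_ink + 4·y_paper = 54 and 1·y_ink + 4·y_paper = 45.
This yields shadow prices y_ink = 9, y_paper = 9.
Reduced cost of flyers: c₃ − yᵀa₃ = 26.5 − (9·2 + 9·2) = 26.5 − 36 = -9.5.

-9.5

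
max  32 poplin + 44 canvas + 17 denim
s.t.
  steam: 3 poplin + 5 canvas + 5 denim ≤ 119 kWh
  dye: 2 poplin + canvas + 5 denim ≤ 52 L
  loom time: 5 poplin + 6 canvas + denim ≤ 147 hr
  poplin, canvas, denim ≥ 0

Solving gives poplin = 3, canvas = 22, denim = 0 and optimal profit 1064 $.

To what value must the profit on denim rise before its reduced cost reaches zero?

Check each constraint at x*: steam 119/119 (tight); dye 28/52 (slack 24); loom time 147/147 (tight).
By complementary slackness, y = 0 for the non-binding constraint.
From A_Bᵀ y = c: 3·y_steam + 5·y_loom time = 32; 5·y_steam + 6·y_loom time = 44.
Solving: y_steam = 4, y_loom time = 4.
denim enters the basis when its profit ≥ yᵀa₃ = 4·5 + 4·1 = 24.

24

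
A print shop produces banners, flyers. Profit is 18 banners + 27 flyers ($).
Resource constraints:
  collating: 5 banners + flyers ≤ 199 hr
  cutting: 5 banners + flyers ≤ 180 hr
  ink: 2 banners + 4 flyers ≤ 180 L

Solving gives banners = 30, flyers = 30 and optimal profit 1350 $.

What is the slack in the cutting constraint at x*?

cutting used = 5·30 + 1·30 = 180; slack = 180 − 180 = 0.

0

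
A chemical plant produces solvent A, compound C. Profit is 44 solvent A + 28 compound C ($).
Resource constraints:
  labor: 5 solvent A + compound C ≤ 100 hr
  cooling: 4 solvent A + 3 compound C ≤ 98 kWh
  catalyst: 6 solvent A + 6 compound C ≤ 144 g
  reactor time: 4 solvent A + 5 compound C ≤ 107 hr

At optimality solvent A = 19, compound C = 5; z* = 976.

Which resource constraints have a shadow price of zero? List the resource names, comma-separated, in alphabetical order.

cooling, reactor time

labor: 100/100 (binding)
cooling: 91/98 (slack 7)
catalyst: 144/144 (binding)
reactor time: 101/107 (slack 6)
By complementary slackness, a constraint with positive slack has shadow price 0 → cooling, reactor time.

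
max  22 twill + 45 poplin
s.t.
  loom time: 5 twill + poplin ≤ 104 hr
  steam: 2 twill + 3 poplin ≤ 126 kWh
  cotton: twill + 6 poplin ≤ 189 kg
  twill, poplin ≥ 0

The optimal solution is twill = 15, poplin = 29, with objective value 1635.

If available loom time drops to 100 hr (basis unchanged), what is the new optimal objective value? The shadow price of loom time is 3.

1623

Δb = -4, so new z* = 1635 + (3)·(-4) = 1635 − 12 = 1623.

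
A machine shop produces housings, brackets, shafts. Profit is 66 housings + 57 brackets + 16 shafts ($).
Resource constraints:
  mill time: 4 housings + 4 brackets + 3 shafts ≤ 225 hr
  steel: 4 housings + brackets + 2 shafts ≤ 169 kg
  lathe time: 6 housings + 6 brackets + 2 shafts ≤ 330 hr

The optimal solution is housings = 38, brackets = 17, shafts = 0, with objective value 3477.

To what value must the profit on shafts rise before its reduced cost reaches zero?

At the optimum: mill time uses 220 of 225 (slack = 5); steel uses 169 of 169 (binding); lathe time uses 330 of 330 (binding).
By complementary slackness, y = 0 for the non-binding constraint.
From A_Bᵀ y = c: 4·y_steel + 6·y_lathe time = 66; 1·y_steel + 6·y_lathe time = 57.
→ y_steel = 3 and y_lathe time = 9.
shafts enters the basis when its profit ≥ yᵀa₃ = 3·2 + 9·2 = 24.

24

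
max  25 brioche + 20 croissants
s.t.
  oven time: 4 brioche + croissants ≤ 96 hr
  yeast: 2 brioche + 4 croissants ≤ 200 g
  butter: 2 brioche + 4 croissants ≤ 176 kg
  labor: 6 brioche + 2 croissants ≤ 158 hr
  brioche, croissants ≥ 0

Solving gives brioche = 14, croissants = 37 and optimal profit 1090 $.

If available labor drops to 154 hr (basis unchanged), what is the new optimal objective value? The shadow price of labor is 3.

Δb = -4, so new z* = 1090 + (3)·(-4) = 1090 − 12 = 1078.

1078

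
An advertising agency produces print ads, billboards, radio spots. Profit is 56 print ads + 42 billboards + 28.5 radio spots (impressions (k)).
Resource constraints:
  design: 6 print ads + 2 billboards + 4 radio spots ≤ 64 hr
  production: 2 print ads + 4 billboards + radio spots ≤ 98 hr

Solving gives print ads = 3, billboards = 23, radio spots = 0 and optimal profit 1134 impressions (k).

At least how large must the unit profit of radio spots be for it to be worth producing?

Both design and production are binding at x*.
The binding rows give the dual system: 6·y_design + 2·y_production = 56 and 2·y_design + 4·y_production = 42.
→ y_design = 7 and y_production = 7.
radio spots enters the basis when its profit ≥ yᵀa₃ = 7·4 + 7·1 = 35.

35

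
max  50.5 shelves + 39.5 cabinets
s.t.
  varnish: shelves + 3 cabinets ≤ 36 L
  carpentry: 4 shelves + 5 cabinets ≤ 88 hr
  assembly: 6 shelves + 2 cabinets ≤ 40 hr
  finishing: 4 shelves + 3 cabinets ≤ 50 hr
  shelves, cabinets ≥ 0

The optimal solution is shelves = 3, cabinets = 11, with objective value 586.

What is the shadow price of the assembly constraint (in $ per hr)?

7

Binding: varnish and assembly. Non-binding: carpentry (21 unused), finishing (5 unused).
Slack constraints have shadow price 0 (complementary slackness).
The binding rows give the dual system: 1·y_varnish + 6·y_assembly = 50.5 and 3·y_varnish + 2·y_assembly = 39.5.
Solving: y_varnish = 8.5, y_assembly = 7.
Shadow price of assembly = 7.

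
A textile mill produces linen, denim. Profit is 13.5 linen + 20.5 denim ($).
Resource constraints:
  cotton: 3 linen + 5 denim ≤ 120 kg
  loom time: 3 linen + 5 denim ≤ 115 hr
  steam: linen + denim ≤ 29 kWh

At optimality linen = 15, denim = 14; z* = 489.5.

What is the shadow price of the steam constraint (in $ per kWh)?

Check each constraint at x*: cotton 115/120 (slack 5); loom time 115/115 (tight); steam 29/29 (tight).
Slack constraints have shadow price 0 (complementary slackness).
The binding rows give the dual system: 3·y_loom time + 1·y_steam = 13.5 and 5·y_loom time + 1·y_steam = 20.5.
This yields shadow prices y_loom time = 3.5, y_steam = 3.
Shadow price of steam = 3.

3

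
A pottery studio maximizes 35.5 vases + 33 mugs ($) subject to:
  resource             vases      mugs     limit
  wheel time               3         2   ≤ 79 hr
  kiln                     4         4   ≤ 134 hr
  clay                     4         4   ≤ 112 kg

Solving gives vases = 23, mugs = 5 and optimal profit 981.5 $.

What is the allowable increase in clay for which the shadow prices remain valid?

Binding constraints: wheel time, clay. The basis is B = [[3,2],[4,4]] with det 4.
Per unit increase in clay, x* moves by d = (-0.5, 0.75).
The basis stays optimal until kiln becomes binding; allowable increase = 22 kg.

22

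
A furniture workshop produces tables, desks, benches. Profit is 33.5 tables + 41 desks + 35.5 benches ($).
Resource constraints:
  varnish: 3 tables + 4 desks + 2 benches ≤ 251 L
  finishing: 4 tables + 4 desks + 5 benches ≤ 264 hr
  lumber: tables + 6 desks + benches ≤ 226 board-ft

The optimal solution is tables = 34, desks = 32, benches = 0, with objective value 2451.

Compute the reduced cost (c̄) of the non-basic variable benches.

At the optimum: varnish uses 230 of 251 (slack = 21); finishing uses 264 of 264 (binding); lumber uses 226 of 226 (binding).
By complementary slackness, y = 0 for the non-binding constraint.
Dual feasibility on the basic columns requires 4·y_finishing + 1·y_lumber = 33.5, 4·y_finishing + 6·y_lumber = 41.
Solving: y_finishing = 8, y_lumber = 1.5.
Reduced cost of benches: c₃ − yᵀa₃ = 35.5 − (8·5 + 1.5·1) = 35.5 − 41.5 = -6.

-6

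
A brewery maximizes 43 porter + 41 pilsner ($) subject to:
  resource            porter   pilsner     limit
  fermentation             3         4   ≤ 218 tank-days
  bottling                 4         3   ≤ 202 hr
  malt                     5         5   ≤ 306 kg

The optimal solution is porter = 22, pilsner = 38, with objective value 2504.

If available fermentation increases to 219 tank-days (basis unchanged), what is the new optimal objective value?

At the optimum: fermentation uses 218 of 218 (binding); bottling uses 202 of 202 (binding); malt uses 300 of 306 (slack = 6).
Since malt is not tight, its dual is 0.
The binding rows give the dual system: 3·y_fermentation + 4·y_bottling = 43 and 4·y_fermentation + 3·y_bottling = 41.
This yields shadow prices y_fermentation = 5, y_bottling = 7.
Δz = y_fermentation·Δb = 5 × (1) = 5, so new z* = 2504 + 5 = 2509.

2509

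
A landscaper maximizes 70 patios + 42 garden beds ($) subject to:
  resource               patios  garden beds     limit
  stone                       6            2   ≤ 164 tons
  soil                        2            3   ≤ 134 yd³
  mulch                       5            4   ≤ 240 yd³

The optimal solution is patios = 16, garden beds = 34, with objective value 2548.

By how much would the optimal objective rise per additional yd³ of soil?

Check each constraint at x*: stone 164/164 (tight); soil 134/134 (tight); mulch 216/240 (slack 24).
Slack constraints have shadow price 0 (complementary slackness).
The binding rows give the dual system: 6·y_stone + 2·y_soil = 70 and 2·y_stone + 3·y_soil = 42.
Solving: y_stone = 9, y_soil = 8.
Shadow price of soil = 8.

8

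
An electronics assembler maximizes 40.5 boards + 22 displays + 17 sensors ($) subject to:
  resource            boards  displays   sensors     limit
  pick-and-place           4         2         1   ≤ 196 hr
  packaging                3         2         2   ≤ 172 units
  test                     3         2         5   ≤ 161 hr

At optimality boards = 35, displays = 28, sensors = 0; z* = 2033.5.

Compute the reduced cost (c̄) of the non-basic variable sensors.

Binding: pick-and-place and test. Non-binding: packaging (11 unused).
Since packaging is not tight, its dual is 0.
The binding rows give the dual system: 4·y_pick-and-place + 3·y_test = 40.5 and 2·y_pick-and-place + 2·y_test = 22.
→ y_pick-and-place = 7.5 and y_test = 3.5.
Reduced cost of sensors: c₃ − yᵀa₃ = 17 − (7.5·1 + 3.5·5) = 17 − 25 = -8.

-8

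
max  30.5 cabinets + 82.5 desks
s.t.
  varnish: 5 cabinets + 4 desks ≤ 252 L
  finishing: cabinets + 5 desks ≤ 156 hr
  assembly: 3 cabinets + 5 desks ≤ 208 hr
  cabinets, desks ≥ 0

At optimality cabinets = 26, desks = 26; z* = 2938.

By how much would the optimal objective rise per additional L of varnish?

Check each constraint at x*: varnish 234/252 (slack 18); finishing 156/156 (tight); assembly 208/208 (tight).
Since varnish is not tight, its dual is 0.
Dual feasibility on the basic columns requires 1·y_finishing + 3·y_assembly = 30.5, 5·y_finishing + 5·y_assembly = 82.5.
This yields shadow prices y_finishing = 9.5, y_assembly = 7.
Shadow price of varnish = 0.

0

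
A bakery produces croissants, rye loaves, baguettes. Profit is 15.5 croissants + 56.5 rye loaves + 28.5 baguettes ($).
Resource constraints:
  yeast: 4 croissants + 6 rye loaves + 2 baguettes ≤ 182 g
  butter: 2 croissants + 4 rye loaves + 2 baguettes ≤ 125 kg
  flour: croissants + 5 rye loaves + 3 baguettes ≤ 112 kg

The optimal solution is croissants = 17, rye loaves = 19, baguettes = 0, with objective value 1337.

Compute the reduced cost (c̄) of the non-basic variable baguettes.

Binding: yeast and flour. Non-binding: butter (15 unused).
Slack constraints have shadow price 0 (complementary slackness).
Dual feasibility on the basic columns requires 4·y_yeast + 1·y_flour = 15.5, 6·y_yeast + 5·y_flour = 56.5.
This yields shadow prices y_yeast = 1.5, y_flour = 9.5.
Reduced cost of baguettes: c₃ − yᵀa₃ = 28.5 − (1.5·2 + 9.5·3) = 28.5 − 31.5 = -3.

-3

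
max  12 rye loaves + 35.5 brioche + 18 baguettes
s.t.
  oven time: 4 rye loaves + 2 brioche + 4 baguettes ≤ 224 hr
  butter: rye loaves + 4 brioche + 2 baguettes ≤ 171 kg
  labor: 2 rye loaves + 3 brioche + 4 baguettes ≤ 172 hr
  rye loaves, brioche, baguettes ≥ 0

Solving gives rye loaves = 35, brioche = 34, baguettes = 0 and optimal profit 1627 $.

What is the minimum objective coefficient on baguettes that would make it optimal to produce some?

24

At the optimum: oven time uses 208 of 224 (slack = 16); butter uses 171 of 171 (binding); labor uses 172 of 172 (binding).
Slack constraints have shadow price 0 (complementary slackness).
From A_Bᵀ y = c: 1·y_butter + 2·y_labor = 12; 4·y_butter + 3·y_labor = 35.5.
→ y_butter = 7 and y_labor = 2.5.
baguettes enters the basis when its profit ≥ yᵀa₃ = 7·2 + 2.5·4 = 24.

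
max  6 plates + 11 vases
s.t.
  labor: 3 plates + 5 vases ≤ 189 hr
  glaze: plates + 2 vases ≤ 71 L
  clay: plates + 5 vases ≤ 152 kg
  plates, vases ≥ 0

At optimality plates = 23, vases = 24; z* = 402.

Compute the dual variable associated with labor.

Binding: labor and glaze. Non-binding: clay (9 unused).
Slack constraints have shadow price 0 (complementary slackness).
Dual feasibility on the basic columns requires 3·y_labor + 1·y_glaze = 6, 5·y_labor + 2·y_glaze = 11.
Solving: y_labor = 1, y_glaze = 3.
Shadow price of labor = 1.

1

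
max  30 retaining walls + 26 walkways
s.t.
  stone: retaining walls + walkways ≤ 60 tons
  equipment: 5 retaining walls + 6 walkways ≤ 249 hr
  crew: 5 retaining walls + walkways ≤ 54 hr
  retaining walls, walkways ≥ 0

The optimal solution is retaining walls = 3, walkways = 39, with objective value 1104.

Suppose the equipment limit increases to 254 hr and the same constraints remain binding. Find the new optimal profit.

1124

Check each constraint at x*: stone 42/60 (slack 18); equipment 249/249 (tight); crew 54/54 (tight).
Slack constraints have shadow price 0 (complementary slackness).
From A_Bᵀ y = c: 5·y_equipment + 5·y_crew = 30; 6·y_equipment + 1·y_crew = 26.
This yields shadow prices y_equipment = 4, y_crew = 2.
Δz = y_equipment·Δb = 4 × (5) = 20, so new z* = 1104 + 20 = 1124.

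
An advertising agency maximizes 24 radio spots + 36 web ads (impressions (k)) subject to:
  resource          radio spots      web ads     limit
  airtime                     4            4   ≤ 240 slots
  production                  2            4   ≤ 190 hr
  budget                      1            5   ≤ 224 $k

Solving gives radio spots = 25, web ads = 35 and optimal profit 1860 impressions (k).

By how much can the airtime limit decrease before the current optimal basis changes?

Binding constraints: airtime, production. The basis is B = [[4,4],[2,4]] with det 8.
Per unit decrease in airtime, x* moves by d = (-0.5, 0.25).
The basis stays optimal until budget becomes binding; allowable decrease = 32 slots.

32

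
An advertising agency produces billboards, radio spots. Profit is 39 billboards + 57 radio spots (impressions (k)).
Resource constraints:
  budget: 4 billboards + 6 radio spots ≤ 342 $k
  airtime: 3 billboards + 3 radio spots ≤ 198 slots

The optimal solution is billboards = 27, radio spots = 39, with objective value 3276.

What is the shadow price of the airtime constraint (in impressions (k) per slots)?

At the optimum: budget uses 342 of 342 (binding); airtime uses 198 of 198 (binding).
Dual feasibility on the basic columns requires 4·y_budget + 3·y_airtime = 39, 6·y_budget + 3·y_airtime = 57.
Solving: y_budget = 9, y_airtime = 1.
Shadow price of airtime = 1.

1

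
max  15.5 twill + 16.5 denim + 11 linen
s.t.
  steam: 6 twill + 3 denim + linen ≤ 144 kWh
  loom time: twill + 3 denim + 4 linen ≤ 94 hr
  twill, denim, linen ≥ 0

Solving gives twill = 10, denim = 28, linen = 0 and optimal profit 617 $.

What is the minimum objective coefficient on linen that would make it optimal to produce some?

Check each constraint at x*: steam 144/144 (tight); loom time 94/94 (tight).
The binding rows give the dual system: 6·y_steam + 1·y_loom time = 15.5 and 3·y_steam + 3·y_loom time = 16.5.
This yields shadow prices y_steam = 2, y_loom time = 3.5.
linen enters the basis when its profit ≥ yᵀa₃ = 2·1 + 3.5·4 = 16.

16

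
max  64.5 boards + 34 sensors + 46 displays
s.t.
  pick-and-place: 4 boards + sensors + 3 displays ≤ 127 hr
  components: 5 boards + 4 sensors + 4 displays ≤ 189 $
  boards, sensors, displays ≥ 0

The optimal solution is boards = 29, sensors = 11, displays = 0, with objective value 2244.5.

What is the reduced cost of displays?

-4

Check each constraint at x*: pick-and-place 127/127 (tight); components 189/189 (tight).
The binding rows give the dual system: 4·y_pick-and-place + 5·y_components = 64.5 and 1·y_pick-and-place + 4·y_components = 34.
→ y_pick-and-place = 8 and y_components = 6.5.
Reduced cost of displays: c₃ − yᵀa₃ = 46 − (8·3 + 6.5·4) = 46 − 50 = -4.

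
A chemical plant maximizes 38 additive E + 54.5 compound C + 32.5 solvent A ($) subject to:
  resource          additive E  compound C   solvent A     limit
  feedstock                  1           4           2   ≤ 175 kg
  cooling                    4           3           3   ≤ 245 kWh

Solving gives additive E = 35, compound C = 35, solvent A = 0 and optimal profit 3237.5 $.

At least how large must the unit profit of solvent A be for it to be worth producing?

Check each constraint at x*: feedstock 175/175 (tight); cooling 245/245 (tight).
Dual feasibility on the basic columns requires 1·y_feedstock + 4·y_cooling = 38, 4·y_feedstock + 3·y_cooling = 54.5.
Solving: y_feedstock = 8, y_cooling = 7.5.
solvent A enters the basis when its profit ≥ yᵀa₃ = 8·2 + 7.5·3 = 38.5.

38.5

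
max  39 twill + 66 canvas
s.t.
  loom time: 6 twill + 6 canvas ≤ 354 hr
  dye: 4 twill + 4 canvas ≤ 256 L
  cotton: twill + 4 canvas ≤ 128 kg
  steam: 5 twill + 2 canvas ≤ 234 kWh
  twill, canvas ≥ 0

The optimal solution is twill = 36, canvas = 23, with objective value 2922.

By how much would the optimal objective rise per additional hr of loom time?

Check each constraint at x*: loom time 354/354 (tight); dye 236/256 (slack 20); cotton 128/128 (tight); steam 226/234 (slack 8).
Slack constraints have shadow price 0 (complementary slackness).
The binding rows give the dual system: 6·y_loom time + 1·y_cotton = 39 and 6·y_loom time + 4·y_cotton = 66.
This yields shadow prices y_loom time = 5, y_cotton = 9.
Shadow price of loom time = 5.

5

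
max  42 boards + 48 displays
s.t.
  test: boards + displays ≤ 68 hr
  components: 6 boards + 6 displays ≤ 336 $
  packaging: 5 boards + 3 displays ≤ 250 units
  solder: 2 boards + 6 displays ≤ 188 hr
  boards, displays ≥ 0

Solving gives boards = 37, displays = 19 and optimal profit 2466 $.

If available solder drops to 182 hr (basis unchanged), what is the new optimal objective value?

At the optimum: test uses 56 of 68 (slack = 12); components uses 336 of 336 (binding); packaging uses 242 of 250 (slack = 8); solder uses 188 of 188 (binding).
Slack constraints have shadow price 0 (complementary slackness).
The binding rows give the dual system: 6·y_components + 2·y_solder = 42 and 6·y_components + 6·y_solder = 48.
→ y_components = 6.5 and y_solder = 1.5.
Δz = y_solder·Δb = 1.5 × (-6) = -9, so new z* = 2466 − 9 = 2457.

2457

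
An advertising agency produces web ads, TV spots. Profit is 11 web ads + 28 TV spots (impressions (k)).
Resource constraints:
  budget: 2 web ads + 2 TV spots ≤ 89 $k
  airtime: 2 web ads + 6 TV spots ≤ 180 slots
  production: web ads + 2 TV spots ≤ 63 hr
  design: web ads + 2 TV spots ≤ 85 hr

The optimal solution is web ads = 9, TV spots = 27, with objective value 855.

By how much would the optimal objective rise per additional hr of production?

5

Binding: airtime and production. Non-binding: budget (17 unused), design (22 unused).
By complementary slackness, y = 0 for the non-binding constraints.
From A_Bᵀ y = c: 2·y_airtime + 1·y_production = 11; 6·y_airtime + 2·y_production = 28.
Solving: y_airtime = 3, y_production = 5.
Shadow price of production = 5.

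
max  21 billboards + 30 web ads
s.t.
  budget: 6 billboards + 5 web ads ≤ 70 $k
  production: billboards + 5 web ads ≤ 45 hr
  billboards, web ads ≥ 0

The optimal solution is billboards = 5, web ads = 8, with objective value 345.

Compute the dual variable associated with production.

3

At the optimum: budget uses 70 of 70 (binding); production uses 45 of 45 (binding).
Dual feasibility on the basic columns requires 6·y_budget + 1·y_production = 21, 5·y_budget + 5·y_production = 30.
Solving: y_budget = 3, y_production = 3.
Shadow price of production = 3.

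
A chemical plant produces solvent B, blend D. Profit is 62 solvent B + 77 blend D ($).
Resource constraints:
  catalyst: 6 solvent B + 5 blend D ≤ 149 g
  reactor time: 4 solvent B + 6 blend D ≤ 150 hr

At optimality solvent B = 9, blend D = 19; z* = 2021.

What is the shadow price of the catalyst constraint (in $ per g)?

Check each constraint at x*: catalyst 149/149 (tight); reactor time 150/150 (tight).
Dual feasibility on the basic columns requires 6·y_catalyst + 4·y_reactor time = 62, 5·y_catalyst + 6·y_reactor time = 77.
Solving: y_catalyst = 4, y_reactor time = 9.5.
Shadow price of catalyst = 4.

4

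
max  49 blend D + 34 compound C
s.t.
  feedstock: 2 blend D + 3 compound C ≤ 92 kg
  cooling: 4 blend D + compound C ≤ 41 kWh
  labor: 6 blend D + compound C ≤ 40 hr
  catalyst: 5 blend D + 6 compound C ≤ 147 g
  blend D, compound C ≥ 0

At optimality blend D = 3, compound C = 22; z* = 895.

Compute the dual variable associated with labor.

Check each constraint at x*: feedstock 72/92 (slack 20); cooling 34/41 (slack 7); labor 40/40 (tight); catalyst 147/147 (tight).
By complementary slackness, y = 0 for the non-binding constraints.
Dual feasibility on the basic columns requires 6·y_labor + 5·y_catalyst = 49, 1·y_labor + 6·y_catalyst = 34.
Solving: y_labor = 4, y_catalyst = 5.
Shadow price of labor = 4.

4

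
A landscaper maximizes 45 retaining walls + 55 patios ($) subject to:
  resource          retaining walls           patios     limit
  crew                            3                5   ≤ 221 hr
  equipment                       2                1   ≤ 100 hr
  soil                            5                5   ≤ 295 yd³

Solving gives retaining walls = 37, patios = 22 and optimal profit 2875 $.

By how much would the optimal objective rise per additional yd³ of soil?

Check each constraint at x*: crew 221/221 (tight); equipment 96/100 (slack 4); soil 295/295 (tight).
By complementary slackness, y = 0 for the non-binding constraint.
The binding rows give the dual system: 3·y_crew + 5·y_soil = 45 and 5·y_crew + 5·y_soil = 55.
This yields shadow prices y_crew = 5, y_soil = 6.
Shadow price of soil = 6.

6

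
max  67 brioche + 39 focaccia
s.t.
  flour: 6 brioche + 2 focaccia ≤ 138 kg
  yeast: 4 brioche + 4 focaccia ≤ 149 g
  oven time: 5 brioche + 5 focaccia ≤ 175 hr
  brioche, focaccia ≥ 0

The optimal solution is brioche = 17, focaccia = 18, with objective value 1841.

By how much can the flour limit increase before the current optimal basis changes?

72

Binding constraints: flour, oven time. The basis is B = [[6,2],[5,5]] with det 20.
Per unit increase in flour, x* moves by d = (0.25, -0.25).
The basis stays optimal until focaccia reaches 0; allowable increase = 72 kg.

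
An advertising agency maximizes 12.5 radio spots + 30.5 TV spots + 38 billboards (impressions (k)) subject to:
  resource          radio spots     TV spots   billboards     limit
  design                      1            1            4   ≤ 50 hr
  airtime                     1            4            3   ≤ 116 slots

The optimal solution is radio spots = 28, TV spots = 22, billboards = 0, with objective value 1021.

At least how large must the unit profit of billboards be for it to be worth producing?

44

Check each constraint at x*: design 50/50 (tight); airtime 116/116 (tight).
The binding rows give the dual system: 1·y_design + 1·y_airtime = 12.5 and 1·y_design + 4·y_airtime = 30.5.
This yields shadow prices y_design = 6.5, y_airtime = 6.
billboards enters the basis when its profit ≥ yᵀa₃ = 6.5·4 + 6·3 = 44.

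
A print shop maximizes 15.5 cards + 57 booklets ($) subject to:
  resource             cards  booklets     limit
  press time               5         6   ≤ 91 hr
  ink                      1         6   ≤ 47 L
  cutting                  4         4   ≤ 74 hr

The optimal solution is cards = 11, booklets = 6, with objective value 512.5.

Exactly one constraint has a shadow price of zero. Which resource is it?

press time: 91/91 (binding)
ink: 47/47 (binding)
cutting: 68/74 (slack 6)
By complementary slackness, a constraint with positive slack has shadow price 0 → cutting.

cutting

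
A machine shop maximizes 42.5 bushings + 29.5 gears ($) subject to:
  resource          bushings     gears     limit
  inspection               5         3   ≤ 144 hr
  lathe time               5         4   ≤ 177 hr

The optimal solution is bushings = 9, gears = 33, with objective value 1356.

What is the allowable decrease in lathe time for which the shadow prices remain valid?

33

Binding constraints: inspection, lathe time. The basis is B = [[5,3],[5,4]] with det 5.
Per unit decrease in lathe time, x* moves by d = (0.6, -1).
The basis stays optimal until gears reaches 0; allowable decrease = 33 hr.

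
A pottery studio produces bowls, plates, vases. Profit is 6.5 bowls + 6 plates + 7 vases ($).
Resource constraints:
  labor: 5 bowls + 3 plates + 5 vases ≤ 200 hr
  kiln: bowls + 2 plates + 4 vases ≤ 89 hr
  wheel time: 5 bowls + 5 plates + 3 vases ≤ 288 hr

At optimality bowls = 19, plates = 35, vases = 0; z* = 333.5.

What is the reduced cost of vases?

Binding: labor and kiln. Non-binding: wheel time (18 unused).
Slack constraints have shadow price 0 (complementary slackness).
From A_Bᵀ y = c: 5·y_labor + 1·y_kiln = 6.5; 3·y_labor + 2·y_kiln = 6.
Solving: y_labor = 1, y_kiln = 1.5.
Reduced cost of vases: c₃ − yᵀa₃ = 7 − (1·5 + 1.5·4) = 7 − 11 = -4.

-4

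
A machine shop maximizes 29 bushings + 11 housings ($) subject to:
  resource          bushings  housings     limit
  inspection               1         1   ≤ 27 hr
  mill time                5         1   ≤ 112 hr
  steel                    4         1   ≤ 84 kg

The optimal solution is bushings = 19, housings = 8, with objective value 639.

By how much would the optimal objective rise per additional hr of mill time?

0

Binding: inspection and steel. Non-binding: mill time (9 unused).
Slack constraints have shadow price 0 (complementary slackness).
Dual feasibility on the basic columns requires 1·y_inspection + 4·y_steel = 29, 1·y_inspection + 1·y_steel = 11.
Solving: y_inspection = 5, y_steel = 6.
Shadow price of mill time = 0.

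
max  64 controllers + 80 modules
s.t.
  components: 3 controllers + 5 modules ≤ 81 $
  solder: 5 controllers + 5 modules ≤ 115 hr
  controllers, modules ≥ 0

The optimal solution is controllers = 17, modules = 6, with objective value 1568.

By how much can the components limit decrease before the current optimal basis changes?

12

Binding constraints: components, solder. The basis is B = [[3,5],[5,5]] with det -10.
Per unit decrease in components, x* moves by d = (0.5, -0.5).
The basis stays optimal until modules reaches 0; allowable decrease = 12 $.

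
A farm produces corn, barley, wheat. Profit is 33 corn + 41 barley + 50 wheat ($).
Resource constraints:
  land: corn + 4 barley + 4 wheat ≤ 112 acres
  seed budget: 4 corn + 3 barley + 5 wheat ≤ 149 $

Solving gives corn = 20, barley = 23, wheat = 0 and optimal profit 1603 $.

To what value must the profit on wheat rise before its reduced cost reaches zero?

At the optimum: land uses 112 of 112 (binding); seed budget uses 149 of 149 (binding).
From A_Bᵀ y = c: 1·y_land + 4·y_seed budget = 33; 4·y_land + 3·y_seed budget = 41.
Solving: y_land = 5, y_seed budget = 7.
wheat enters the basis when its profit ≥ yᵀa₃ = 5·4 + 7·5 = 55.

55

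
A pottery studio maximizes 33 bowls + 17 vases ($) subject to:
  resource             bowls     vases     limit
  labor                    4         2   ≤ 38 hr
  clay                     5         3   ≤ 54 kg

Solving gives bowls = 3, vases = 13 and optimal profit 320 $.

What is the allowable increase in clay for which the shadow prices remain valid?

Binding constraints: labor, clay. The basis is B = [[4,2],[5,3]] with det 2.
Per unit increase in clay, x* moves by d = (-1, 2).
The basis stays optimal until bowls reaches 0; allowable increase = 3 kg.

3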